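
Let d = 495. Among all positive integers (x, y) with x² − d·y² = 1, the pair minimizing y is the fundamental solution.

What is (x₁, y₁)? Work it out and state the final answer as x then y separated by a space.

89 4

√495 → a₀=22, period (4,44); ℓ=2 even so k=1
k=0  a_k=22  p_k/q_k = 22/1
k=1  a_k=4  p_k/q_k = 89/4
fundamental: x₁=89, y₁=4  (since 7921 − 495·16 = 1)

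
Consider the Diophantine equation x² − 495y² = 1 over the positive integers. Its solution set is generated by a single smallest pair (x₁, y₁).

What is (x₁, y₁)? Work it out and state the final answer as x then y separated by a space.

89 4

√495 → a₀=22, period (4,44); ℓ=2 even so k=1
a_0=22:  p_0=22·1+0=22,  q_0=22·0+1=1
a_1=4:  p_1=4·22+1=89,  q_1=4·1+0=4
fundamental: x₁=89, y₁=4  (since 7921 − 495·16 = 1)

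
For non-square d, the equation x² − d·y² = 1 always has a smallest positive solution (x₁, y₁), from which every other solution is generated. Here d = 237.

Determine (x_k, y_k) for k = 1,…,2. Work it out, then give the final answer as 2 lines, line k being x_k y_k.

d=237: √d = [15; 2,1,1,7,10,7,1,1,2,30] (ℓ=10, even), read p_9/q_9
k=0  a_k=15  p_k/q_k = 15/1
k=1  a_k=2  p_k/q_k = 31/2
k=2  a_k=1  p_k/q_k = 46/3
k=3  a_k=1  p_k/q_k = 77/5
k=4  a_k=7  p_k/q_k = 585/38
k=5  a_k=10  p_k/q_k = 5927/385
k=6  a_k=7  p_k/q_k = 42074/2733
k=7  a_k=1  p_k/q_k = 48001/3118
k=8  a_k=1  p_k/q_k = 90075/5851
k=9  a_k=2  p_k/q_k = 228151/14820
(x₁, y₁) = (228151, 14820);  228151² − 237·14820² = 1 ✓
k=2:  x_2 = 228151·228151+237·14820·14820 = 104105757601,  y_2 = 228151·14820+14820·228151 = 6762395640

228151 14820
104105757601 6762395640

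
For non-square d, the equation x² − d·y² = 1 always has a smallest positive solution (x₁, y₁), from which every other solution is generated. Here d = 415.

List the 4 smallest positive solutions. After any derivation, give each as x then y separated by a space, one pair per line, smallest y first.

18412804 903849
678062702284831 33284788965192
24970071273761872339444 1225732590794885332887
919538056459614718055705397121 45138347901436822389057205104

d=415: √d = [20; 2,1,2,4,6,…,1,2,40] (ℓ=16, even), read p_15/q_15
step 0: (20, 1)  from 20·(1,0) + (0,1)
step 1: (41, 2)  from 2·(20,1) + (1,0)
step 2: (61, 3)  from 1·(41,2) + (20,1)
step 3: (163, 8)  from 2·(61,3) + (41,2)
…
step 5: (4441, 218)  from 6·(713,35) + (163,8)
…
step 7: (9595, 471)  from 1·(5154,253) + (4441,218)
…
step 9: (43534, 2137)  from 1·(33939,1666) + (9595,471)
step 10: (77473, 3803)  from 1·(43534,2137) + (33939,1666)
step 11: (508372, 24955)  from 6·(77473,3803) + (43534,2137)
step 12: (2110961, 103623)  from 4·(508372,24955) + (77473,3803)
…
step 14: (6841255, 335824)  from 1·(4730294,232201) + (2110961,103623)
step 15: (18412804, 903849)  from 2·(6841255,335824) + (4730294,232201)
(x₁, y₁) = (18412804, 903849);  18412804² − 415·903849² = 1 ✓
(x_2, y_2) = (18412804·18412804 + 415·903849·903849, 18412804·903849 + 903849·18412804) = (678062702284831, 33284788965192)
(x_3, y_3) = (18412804·678062702284831 + 415·903849·33284788965192, 18412804·33284788965192 + 903849·678062702284831) = (24970071273761872339444, 1225732590794885332887)
(x_4, y_4) = (18412804·24970071273761872339444 + 415·903849·1225732590794885332887, 18412804·1225732590794885332887 + 903849·24970071273761872339444) = (919538056459614718055705397121, 45138347901436822389057205104)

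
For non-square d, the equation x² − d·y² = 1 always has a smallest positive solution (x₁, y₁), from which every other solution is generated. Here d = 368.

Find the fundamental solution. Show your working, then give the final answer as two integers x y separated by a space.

[19; 5,2,5,38] for √368; ℓ=4 ⇒ convergent index 3
step 0: (19, 1)  from 19·(1,0) + (0,1)
step 1: (96, 5)  from 5·(19,1) + (1,0)
step 2: (211, 11)  from 2·(96,5) + (19,1)
step 3: (1151, 60)  from 5·(211,11) + (96,5)
→ (1151, 60).  Check: 1151²=1324801, 368·60²=1324800, difference 1.

1151 60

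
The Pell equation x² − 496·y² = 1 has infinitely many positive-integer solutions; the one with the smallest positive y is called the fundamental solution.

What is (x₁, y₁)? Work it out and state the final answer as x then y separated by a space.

4620799 207480

[22; 3,1,2,4,1,…,1,3,44] for √496; ℓ=16 ⇒ convergent index 15
a_0=22:  p_0=22·1+0=22,  q_0=22·0+1=1
…
a_6=1:  p_6=1·1314+1069=2383,  q_6=1·59+48=107
…
a_11=1:  p_11=1·49709+35166=84875,  q_11=1·2232+1579=3811
a_12=4:  p_12=4·84875+49709=389209,  q_12=4·3811+2232=17476
…
a_14=1:  p_14=1·863293+389209=1252502,  q_14=1·38763+17476=56239
a_15=3:  p_15=3·1252502+863293=4620799,  q_15=3·56239+38763=207480
fundamental: x₁=4620799, y₁=207480  (since 21351783398401 − 496·43047950400 = 1)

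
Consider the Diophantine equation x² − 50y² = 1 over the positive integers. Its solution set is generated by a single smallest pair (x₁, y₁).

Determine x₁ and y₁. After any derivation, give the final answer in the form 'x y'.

99 14

√50 = [7; 14, …], period ℓ=1 (odd) → k=1
a_0=7:  p_0=7·1+0=7,  q_0=7·0+1=1
a_1=14:  p_1=14·7+1=99,  q_1=14·1+0=14
(x₁, y₁) = (99, 14);  99² − 50·14² = 1 ✓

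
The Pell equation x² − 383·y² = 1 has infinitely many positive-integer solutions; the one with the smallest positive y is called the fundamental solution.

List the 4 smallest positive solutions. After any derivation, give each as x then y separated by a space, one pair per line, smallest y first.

[19; 1,1,3,19,3,1,1,38] for √383; ℓ=8 ⇒ convergent index 7
i=0: a=19 ⇒ p=19, q=1
i=1: a=1 ⇒ p=20, q=1
i=2: a=1 ⇒ p=39, q=2
i=3: a=3 ⇒ p=137, q=7
i=4: a=19 ⇒ p=2642, q=135
…
i=6: a=1 ⇒ p=10705, q=547
i=7: a=1 ⇒ p=18768, q=959
fundamental: x₁=18768, y₁=959  (since 352237824 − 383·919681 = 1)
(x_2, y_2) = (18768·18768 + 383·959·959, 18768·959 + 959·18768) = (704475647, 35997024)
(x_3, y_3) = (18768·704475647 + 383·959·35997024, 18768·35997024 + 959·704475647) = (26443197867024, 1351184291905)
(x_4, y_4) = (18768·26443197867024 + 383·959·1351184291905, 18768·1351184291905 + 959·26443197867024) = (992571874432137217, 50718053544949056)

18768 959
704475647 35997024
26443197867024 1351184291905
992571874432137217 50718053544949056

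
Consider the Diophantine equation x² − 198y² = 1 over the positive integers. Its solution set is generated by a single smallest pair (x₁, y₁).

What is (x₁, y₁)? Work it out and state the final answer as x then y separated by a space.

197 14

√198 → a₀=14, period (14,28); ℓ=2 even so k=1
k=0  a_k=14  p_k/q_k = 14/1
k=1  a_k=14  p_k/q_k = 197/14
→ (197, 14).  Check: 197²=38809, 198·14²=38808, difference 1.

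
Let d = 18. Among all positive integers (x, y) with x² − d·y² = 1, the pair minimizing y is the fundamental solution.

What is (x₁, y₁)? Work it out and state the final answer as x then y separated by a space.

[4; 4,8] for √18; ℓ=2 ⇒ convergent index 1
a_0=4:  p_0=4·1+0=4,  q_0=4·0+1=1
a_1=4:  p_1=4·4+1=17,  q_1=4·1+0=4
fundamental: x₁=17, y₁=4  (since 289 − 18·16 = 1)

17 4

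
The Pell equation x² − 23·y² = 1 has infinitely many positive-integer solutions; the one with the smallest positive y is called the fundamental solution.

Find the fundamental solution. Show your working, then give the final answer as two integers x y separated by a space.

√23 → a₀=4, period (1,3,1,8); ℓ=4 even so k=3
i=0: a=4 ⇒ p=4, q=1
i=1: a=1 ⇒ p=5, q=1
i=2: a=3 ⇒ p=19, q=4
i=3: a=1 ⇒ p=24, q=5
→ (24, 5).  Check: 24²=576, 23·5²=575, difference 1.

24 5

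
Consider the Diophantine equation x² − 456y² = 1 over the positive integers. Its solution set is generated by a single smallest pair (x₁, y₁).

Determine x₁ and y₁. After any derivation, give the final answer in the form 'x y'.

1025 48

√456 = [21; 2,1,4,1,2,42, …], period ℓ=6 (even) → k=5
a_0=21:  p_0=21·1+0=21,  q_0=21·0+1=1
a_1=2:  p_1=2·21+1=43,  q_1=2·1+0=2
…
a_4=1:  p_4=1·299+64=363,  q_4=1·14+3=17
a_5=2:  p_5=2·363+299=1025,  q_5=2·17+14=48
(x₁, y₁) = (1025, 48);  1025² − 456·48² = 1 ✓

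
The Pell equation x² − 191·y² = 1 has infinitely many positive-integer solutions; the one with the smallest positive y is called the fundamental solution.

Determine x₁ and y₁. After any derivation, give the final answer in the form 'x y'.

8994000 650783

√191 = [13; 1,4,1,1,3,…,4,1,26, …], period ℓ=16 (even) → k=15
k=0  a_k=13  p_k/q_k = 13/1
…
k=4  a_k=1  p_k/q_k = 152/11
…
k=6  a_k=2  p_k/q_k = 1230/89
…
k=8  a_k=13  p_k/q_k = 40217/2910
k=9  a_k=2  p_k/q_k = 83433/6037
…
k=11  a_k=3  p_k/q_k = 704682/50989
k=12  a_k=1  p_k/q_k = 911765/65973
k=13  a_k=1  p_k/q_k = 1616447/116962
k=14  a_k=4  p_k/q_k = 7377553/533821
k=15  a_k=1  p_k/q_k = 8994000/650783
(x₁, y₁) = (8994000, 650783);  8994000² − 191·650783² = 1 ✓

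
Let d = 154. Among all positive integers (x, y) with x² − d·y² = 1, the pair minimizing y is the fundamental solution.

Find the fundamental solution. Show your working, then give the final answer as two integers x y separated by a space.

21295 1716

d=154: √d = [12; 2,2,3,1,2,1,3,2,2,24] (ℓ=10, even), read p_9/q_9
a_0=12:  p_0=12·1+0=12,  q_0=12·0+1=1
…
a_2=2:  p_2=2·25+12=62,  q_2=2·2+1=5
…
a_4=1:  p_4=1·211+62=273,  q_4=1·17+5=22
…
a_7=3:  p_7=3·1030+757=3847,  q_7=3·83+61=310
a_8=2:  p_8=2·3847+1030=8724,  q_8=2·310+83=703
a_9=2:  p_9=2·8724+3847=21295,  q_9=2·703+310=1716
(x₁, y₁) = (21295, 1716);  21295² − 154·1716² = 1 ✓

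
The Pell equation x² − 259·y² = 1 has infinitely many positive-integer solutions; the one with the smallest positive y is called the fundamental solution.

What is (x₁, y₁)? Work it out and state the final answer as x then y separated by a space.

847225 52644

√259 → a₀=16, period (10,1,2,3,4,3,2,1,10,32); ℓ=10 even so k=9
step 0: (16, 1)  from 16·(1,0) + (0,1)
…
step 2: (177, 11)  from 1·(161,10) + (16,1)
…
step 5: (7403, 460)  from 4·(1722,107) + (515,32)
step 6: (23931, 1487)  from 3·(7403,460) + (1722,107)
…
step 8: (79196, 4921)  from 1·(55265,3434) + (23931,1487)
step 9: (847225, 52644)  from 10·(79196,4921) + (55265,3434)
fundamental: x₁=847225, y₁=52644  (since 717790200625 − 259·2771390736 = 1)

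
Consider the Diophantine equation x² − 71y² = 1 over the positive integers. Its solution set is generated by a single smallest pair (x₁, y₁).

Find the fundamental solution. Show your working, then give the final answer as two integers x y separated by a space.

d=71: √d = [8; 2,2,1,7,1,2,2,16] (ℓ=8, even), read p_7/q_7
a_0=8:  p_0=8·1+0=8,  q_0=8·0+1=1
a_1=2:  p_1=2·8+1=17,  q_1=2·1+0=2
…
a_4=7:  p_4=7·59+42=455,  q_4=7·7+5=54
a_5=1:  p_5=1·455+59=514,  q_5=1·54+7=61
a_6=2:  p_6=2·514+455=1483,  q_6=2·61+54=176
a_7=2:  p_7=2·1483+514=3480,  q_7=2·176+61=413
fundamental: x₁=3480, y₁=413  (since 12110400 − 71·170569 = 1)

3480 413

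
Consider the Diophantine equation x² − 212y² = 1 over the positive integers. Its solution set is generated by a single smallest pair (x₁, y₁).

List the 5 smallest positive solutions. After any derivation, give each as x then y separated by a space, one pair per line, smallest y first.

66249 4550
8777860001 602865900
1163048894346249 79878526013650
154101652394311440001 10583744939153731800
20418160737778428282906249 1402325036868112630022750

[14; 1,1,3,1,1,…,1,1,28] for √212; ℓ=14 ⇒ convergent index 13
a_0=14:  p_0=14·1+0=14,  q_0=14·0+1=1
a_1=1:  p_1=1·14+1=15,  q_1=1·1+0=1
a_2=1:  p_2=1·15+14=29,  q_2=1·1+1=2
a_3=3:  p_3=3·29+15=102,  q_3=3·2+1=7
…
a_5=1:  p_5=1·131+102=233,  q_5=1·9+7=16
…
a_7=6:  p_7=6·364+233=2417,  q_7=6·25+16=166
…
a_10=1:  p_10=1·5198+2781=7979,  q_10=1·357+191=548
a_11=3:  p_11=3·7979+5198=29135,  q_11=3·548+357=2001
a_12=1:  p_12=1·29135+7979=37114,  q_12=1·2001+548=2549
a_13=1:  p_13=1·37114+29135=66249,  q_13=1·2549+2001=4550
fundamental: x₁=66249, y₁=4550  (since 4388930001 − 212·20702500 = 1)
n=2: (66249,4550)∘(66249,4550) = (66249·66249+212·4550·4550, 66249·4550+4550·66249) = (8777860001,602865900)
n=3: (8777860001,602865900)∘(66249,4550) = (66249·8777860001+212·4550·602865900, 66249·602865900+4550·8777860001) = (1163048894346249,79878526013650)
n=4: (1163048894346249,79878526013650)∘(66249,4550) = (66249·1163048894346249+212·4550·79878526013650, 66249·79878526013650+4550·1163048894346249) = (154101652394311440001,10583744939153731800)
n=5: (154101652394311440001,10583744939153731800)∘(66249,4550) = (66249·154101652394311440001+212·4550·10583744939153731800, 66249·10583744939153731800+4550·154101652394311440001) = (20418160737778428282906249,1402325036868112630022750)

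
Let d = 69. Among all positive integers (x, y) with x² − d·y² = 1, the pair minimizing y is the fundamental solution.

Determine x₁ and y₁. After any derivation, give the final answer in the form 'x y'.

√69 = [8; 3,3,1,4,1,3,3,16, …], period ℓ=8 (even) → k=7
k=0  a_k=8  p_k/q_k = 8/1
k=1  a_k=3  p_k/q_k = 25/3
k=2  a_k=3  p_k/q_k = 83/10
k=3  a_k=1  p_k/q_k = 108/13
k=4  a_k=4  p_k/q_k = 515/62
k=5  a_k=1  p_k/q_k = 623/75
k=6  a_k=3  p_k/q_k = 2384/287
k=7  a_k=3  p_k/q_k = 7775/936
→ (7775, 936).  Check: 7775²=60450625, 69·936²=60450624, difference 1.

7775 936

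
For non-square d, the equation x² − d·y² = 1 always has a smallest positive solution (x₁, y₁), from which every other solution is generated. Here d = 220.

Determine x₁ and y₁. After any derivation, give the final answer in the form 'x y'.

d=220: √d = [14; 1,4,1,28] (ℓ=4, even), read p_3/q_3
i=0: a=14 ⇒ p=14, q=1
…
i=2: a=4 ⇒ p=74, q=5
i=3: a=1 ⇒ p=89, q=6
→ (89, 6).  Check: 89²=7921, 220·6²=7920, difference 1.

89 6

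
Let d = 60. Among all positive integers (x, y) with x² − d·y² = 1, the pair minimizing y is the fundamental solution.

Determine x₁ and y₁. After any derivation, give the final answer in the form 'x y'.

√60 = [7; 1,2,1,14, …], period ℓ=4 (even) → k=3
step 0: (7, 1)  from 7·(1,0) + (0,1)
step 1: (8, 1)  from 1·(7,1) + (1,0)
step 2: (23, 3)  from 2·(8,1) + (7,1)
step 3: (31, 4)  from 1·(23,3) + (8,1)
(x₁, y₁) = (31, 4);  31² − 60·4² = 1 ✓

31 4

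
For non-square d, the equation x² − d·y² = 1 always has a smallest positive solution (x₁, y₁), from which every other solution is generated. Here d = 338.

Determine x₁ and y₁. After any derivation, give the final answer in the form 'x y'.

d=338: √d = [18; 2,1,1,2,36] (ℓ=5, odd), read p_9/q_9
step 0: (18, 1)  from 18·(1,0) + (0,1)
step 1: (37, 2)  from 2·(18,1) + (1,0)
…
step 5: (8696, 473)  from 36·(239,13) + (92,5)
…
step 8: (43958, 2391)  from 1·(26327,1432) + (17631,959)
step 9: (114243, 6214)  from 2·(43958,2391) + (26327,1432)
→ (114243, 6214).  Check: 114243²=13051463049, 338·6214²=13051463048, difference 1.

114243 6214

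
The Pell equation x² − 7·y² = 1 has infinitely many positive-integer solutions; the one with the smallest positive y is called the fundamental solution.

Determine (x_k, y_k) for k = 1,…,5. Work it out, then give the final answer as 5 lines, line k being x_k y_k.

8 3
127 48
2024 765
32257 12192
514088 194307

[2; 1,1,1,4] for √7; ℓ=4 ⇒ convergent index 3
a_0=2:  p_0=2·1+0=2,  q_0=2·0+1=1
…
a_2=1:  p_2=1·3+2=5,  q_2=1·1+1=2
a_3=1:  p_3=1·5+3=8,  q_3=1·2+1=3
fundamental: x₁=8, y₁=3  (since 64 − 7·9 = 1)
(8+3√7)^2 = 127 + 48√7
(8+3√7)^3 = 2024 + 765√7
(8+3√7)^4 = 32257 + 12192√7
(8+3√7)^5 = 514088 + 194307√7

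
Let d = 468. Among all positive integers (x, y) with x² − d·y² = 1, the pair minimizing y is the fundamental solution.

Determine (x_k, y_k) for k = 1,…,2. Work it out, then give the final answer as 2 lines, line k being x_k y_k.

649 30
842401 38940

d=468: √d = [21; 1,1,1,2,1,1,1,42] (ℓ=8, even), read p_7/q_7
i=0: a=21 ⇒ p=21, q=1
…
i=2: a=1 ⇒ p=43, q=2
…
i=5: a=1 ⇒ p=238, q=11
i=6: a=1 ⇒ p=411, q=19
i=7: a=1 ⇒ p=649, q=30
(x₁, y₁) = (649, 30);  649² − 468·30² = 1 ✓
(649+30√468)^2 = 842401 + 38940√468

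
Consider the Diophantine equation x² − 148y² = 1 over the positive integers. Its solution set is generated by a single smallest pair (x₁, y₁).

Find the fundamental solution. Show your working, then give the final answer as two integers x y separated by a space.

√148 → a₀=12, period (6,24); ℓ=2 even so k=1
k=0  a_k=12  p_k/q_k = 12/1
k=1  a_k=6  p_k/q_k = 73/6
fundamental: x₁=73, y₁=6  (since 5329 − 148·36 = 1)

73 6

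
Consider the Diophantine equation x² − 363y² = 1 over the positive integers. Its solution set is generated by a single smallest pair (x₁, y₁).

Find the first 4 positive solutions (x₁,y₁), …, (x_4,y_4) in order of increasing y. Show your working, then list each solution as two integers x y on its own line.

362 19
262087 13756
189750626 9959325
137379191137 7210537544

[19; 19,38] for √363; ℓ=2 ⇒ convergent index 1
i=0: a=19 ⇒ p=19, q=1
i=1: a=19 ⇒ p=362, q=19
(x₁, y₁) = (362, 19);  362² − 363·19² = 1 ✓
k=2:  x_2 = 362·362+363·19·19 = 262087,  y_2 = 362·19+19·362 = 13756
k=3:  x_3 = 362·262087+363·19·13756 = 189750626,  y_3 = 362·13756+19·262087 = 9959325
k=4:  x_4 = 362·189750626+363·19·9959325 = 137379191137,  y_4 = 362·9959325+19·189750626 = 7210537544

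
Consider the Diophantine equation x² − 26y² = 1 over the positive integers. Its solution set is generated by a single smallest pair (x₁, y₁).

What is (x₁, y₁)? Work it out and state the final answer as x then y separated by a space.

51 10

√26 = [5; 10, …], period ℓ=1 (odd) → k=1
step 0: (5, 1)  from 5·(1,0) + (0,1)
step 1: (51, 10)  from 10·(5,1) + (1,0)
(x₁, y₁) = (51, 10);  51² − 26·10² = 1 ✓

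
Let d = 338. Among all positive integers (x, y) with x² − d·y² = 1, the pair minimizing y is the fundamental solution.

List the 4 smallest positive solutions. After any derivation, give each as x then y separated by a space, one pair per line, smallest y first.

114243 6214
26102926097 1419812004
5964153172084899 324407165539730
1362725501650887306817 74122495624090936776

√338 = [18; 2,1,1,2,36, …], period ℓ=5 (odd) → k=9
k=0  a_k=18  p_k/q_k = 18/1
…
k=5  a_k=36  p_k/q_k = 8696/473
k=6  a_k=2  p_k/q_k = 17631/959
k=7  a_k=1  p_k/q_k = 26327/1432
k=8  a_k=1  p_k/q_k = 43958/2391
k=9  a_k=2  p_k/q_k = 114243/6214
(x₁, y₁) = (114243, 6214);  114243² − 338·6214² = 1 ✓
(114243+6214√338)^2 = 26102926097 + 1419812004√338
(114243+6214√338)^3 = 5964153172084899 + 324407165539730√338
(114243+6214√338)^4 = 1362725501650887306817 + 74122495624090936776√338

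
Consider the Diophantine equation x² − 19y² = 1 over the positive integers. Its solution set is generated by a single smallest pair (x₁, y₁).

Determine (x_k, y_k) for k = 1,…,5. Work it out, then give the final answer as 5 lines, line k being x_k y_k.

[4; 2,1,3,1,2,8] for √19; ℓ=6 ⇒ convergent index 5
k=0  a_k=4  p_k/q_k = 4/1
k=1  a_k=2  p_k/q_k = 9/2
k=2  a_k=1  p_k/q_k = 13/3
k=3  a_k=3  p_k/q_k = 48/11
k=4  a_k=1  p_k/q_k = 61/14
k=5  a_k=2  p_k/q_k = 170/39
fundamental: x₁=170, y₁=39  (since 28900 − 19·1521 = 1)
(170+39√19)^2 = 57799 + 13260√19
(170+39√19)^3 = 19651490 + 4508361√19
(170+39√19)^4 = 6681448801 + 1532829480√19
(170+39√19)^5 = 2271672940850 + 521157514839√19

170 39
57799 13260
19651490 4508361
6681448801 1532829480
2271672940850 521157514839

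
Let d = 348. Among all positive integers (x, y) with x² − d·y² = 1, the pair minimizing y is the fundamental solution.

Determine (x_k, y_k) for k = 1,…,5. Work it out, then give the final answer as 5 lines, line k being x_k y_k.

1567 84
4910977 263256
15391000351 825044220
48235390189057 2585688322224
151169697461504287 8103546376805796

√348 → a₀=18, period (1,1,1,8,1,1,1,36); ℓ=8 even so k=7
i=0: a=18 ⇒ p=18, q=1
…
i=2: a=1 ⇒ p=37, q=2
…
i=6: a=1 ⇒ p=1026, q=55
i=7: a=1 ⇒ p=1567, q=84
(x₁, y₁) = (1567, 84);  1567² − 348·84² = 1 ✓
(1567+84√348)^2 = 4910977 + 263256√348
(1567+84√348)^3 = 15391000351 + 825044220√348
(1567+84√348)^4 = 48235390189057 + 2585688322224√348
(1567+84√348)^5 = 151169697461504287 + 8103546376805796√348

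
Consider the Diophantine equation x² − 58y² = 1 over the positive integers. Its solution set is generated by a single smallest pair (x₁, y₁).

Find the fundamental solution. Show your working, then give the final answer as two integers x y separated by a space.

d=58: √d = [7; 1,1,1,1,1,1,14] (ℓ=7, odd), read p_13/q_13
i=0: a=7 ⇒ p=7, q=1
i=1: a=1 ⇒ p=8, q=1
i=2: a=1 ⇒ p=15, q=2
i=3: a=1 ⇒ p=23, q=3
i=4: a=1 ⇒ p=38, q=5
i=5: a=1 ⇒ p=61, q=8
i=6: a=1 ⇒ p=99, q=13
i=7: a=14 ⇒ p=1447, q=190
…
i=10: a=1 ⇒ p=4539, q=596
…
i=12: a=1 ⇒ p=12071, q=1585
i=13: a=1 ⇒ p=19603, q=2574
(x₁, y₁) = (19603, 2574);  19603² − 58·2574² = 1 ✓

19603 2574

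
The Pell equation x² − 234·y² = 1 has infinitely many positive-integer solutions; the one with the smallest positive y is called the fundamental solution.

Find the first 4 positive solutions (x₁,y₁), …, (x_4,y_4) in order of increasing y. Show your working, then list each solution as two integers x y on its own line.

√234 = [15; 3,2,1,2,1,2,3,30, …], period ℓ=8 (even) → k=7
a_0=15:  p_0=15·1+0=15,  q_0=15·0+1=1
…
a_4=2:  p_4=2·153+107=413,  q_4=2·10+7=27
a_5=1:  p_5=1·413+153=566,  q_5=1·27+10=37
a_6=2:  p_6=2·566+413=1545,  q_6=2·37+27=101
a_7=3:  p_7=3·1545+566=5201,  q_7=3·101+37=340
fundamental: x₁=5201, y₁=340  (since 27050401 − 234·115600 = 1)
n=2: (5201,340)∘(5201,340) = (5201·5201+234·340·340, 5201·340+340·5201) = (54100801,3536680)
n=3: (54100801,3536680)∘(5201,340) = (5201·54100801+234·340·3536680, 5201·3536680+340·54100801) = (562756526801,36788545020)
n=4: (562756526801,36788545020)∘(5201,340) = (5201·562756526801+234·340·36788545020, 5201·36788545020+340·562756526801) = (5853793337683201,382674441761360)

5201 340
54100801 3536680
562756526801 36788545020
5853793337683201 382674441761360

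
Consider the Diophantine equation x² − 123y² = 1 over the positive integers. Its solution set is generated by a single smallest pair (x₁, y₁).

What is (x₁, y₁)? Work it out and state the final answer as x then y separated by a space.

√123 = [11; 11,22, …], period ℓ=2 (even) → k=1
a_0=11:  p_0=11·1+0=11,  q_0=11·0+1=1
a_1=11:  p_1=11·11+1=122,  q_1=11·1+0=11
→ (122, 11).  Check: 122²=14884, 123·11²=14883, difference 1.

122 11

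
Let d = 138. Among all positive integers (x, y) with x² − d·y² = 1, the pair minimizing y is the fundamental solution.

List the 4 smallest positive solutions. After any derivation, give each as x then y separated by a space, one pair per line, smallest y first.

√138 → a₀=11, period (1,2,1,22); ℓ=4 even so k=3
a_0=11:  p_0=11·1+0=11,  q_0=11·0+1=1
a_1=1:  p_1=1·11+1=12,  q_1=1·1+0=1
a_2=2:  p_2=2·12+11=35,  q_2=2·1+1=3
a_3=1:  p_3=1·35+12=47,  q_3=1·3+1=4
→ (47, 4).  Check: 47²=2209, 138·4²=2208, difference 1.
n=2: (47,4)∘(47,4) = (47·47+138·4·4, 47·4+4·47) = (4417,376)
n=3: (4417,376)∘(47,4) = (47·4417+138·4·376, 47·376+4·4417) = (415151,35340)
n=4: (415151,35340)∘(47,4) = (47·415151+138·4·35340, 47·35340+4·415151) = (39019777,3321584)

47 4
4417 376
415151 35340
39019777 3321584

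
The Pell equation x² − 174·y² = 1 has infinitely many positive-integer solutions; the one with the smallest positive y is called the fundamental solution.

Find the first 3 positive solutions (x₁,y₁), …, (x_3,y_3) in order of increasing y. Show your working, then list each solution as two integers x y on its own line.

1451 110
4210801 319220
12219743051 926376330

√174 → a₀=13, period (5,4,5,26); ℓ=4 even so k=3
a_0=13:  p_0=13·1+0=13,  q_0=13·0+1=1
a_1=5:  p_1=5·13+1=66,  q_1=5·1+0=5
a_2=4:  p_2=4·66+13=277,  q_2=4·5+1=21
a_3=5:  p_3=5·277+66=1451,  q_3=5·21+5=110
(x₁, y₁) = (1451, 110);  1451² − 174·110² = 1 ✓
n=2: (1451,110)∘(1451,110) = (1451·1451+174·110·110, 1451·110+110·1451) = (4210801,319220)
n=3: (4210801,319220)∘(1451,110) = (1451·4210801+174·110·319220, 1451·319220+110·4210801) = (12219743051,926376330)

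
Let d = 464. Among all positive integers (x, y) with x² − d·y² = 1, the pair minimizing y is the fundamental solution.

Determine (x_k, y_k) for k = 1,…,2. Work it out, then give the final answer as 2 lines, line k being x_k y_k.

√464 = [21; 1,1,5,1,1,1,5,1,1,42, …], period ℓ=10 (even) → k=9
k=0  a_k=21  p_k/q_k = 21/1
…
k=5  a_k=1  p_k/q_k = 517/24
k=6  a_k=1  p_k/q_k = 797/37
…
k=8  a_k=1  p_k/q_k = 5299/246
k=9  a_k=1  p_k/q_k = 9801/455
→ (9801, 455).  Check: 9801²=96059601, 464·455²=96059600, difference 1.
(x_2, y_2) = (9801·9801 + 464·455·455, 9801·455 + 455·9801) = (192119201, 8918910)

9801 455
192119201 8918910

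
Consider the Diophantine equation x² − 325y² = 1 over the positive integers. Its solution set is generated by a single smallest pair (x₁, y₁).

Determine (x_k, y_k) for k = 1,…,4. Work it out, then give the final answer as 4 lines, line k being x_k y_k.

649 36
842401 46728
1093435849 60652908
1419278889601 78727427856

[18; 36] for √325; ℓ=1 ⇒ convergent index 1
a_0=18:  p_0=18·1+0=18,  q_0=18·0+1=1
a_1=36:  p_1=36·18+1=649,  q_1=36·1+0=36
fundamental: x₁=649, y₁=36  (since 421201 − 325·1296 = 1)
(x_2, y_2) = (649·649 + 325·36·36, 649·36 + 36·649) = (842401, 46728)
(x_3, y_3) = (649·842401 + 325·36·46728, 649·46728 + 36·842401) = (1093435849, 60652908)
(x_4, y_4) = (649·1093435849 + 325·36·60652908, 649·60652908 + 36·1093435849) = (1419278889601, 78727427856)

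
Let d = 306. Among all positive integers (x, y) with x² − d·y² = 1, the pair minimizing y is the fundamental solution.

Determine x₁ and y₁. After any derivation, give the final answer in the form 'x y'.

35 2

√306 = [17; 2,34, …], period ℓ=2 (even) → k=1
a_0=17:  p_0=17·1+0=17,  q_0=17·0+1=1
a_1=2:  p_1=2·17+1=35,  q_1=2·1+0=2
fundamental: x₁=35, y₁=2  (since 1225 − 306·4 = 1)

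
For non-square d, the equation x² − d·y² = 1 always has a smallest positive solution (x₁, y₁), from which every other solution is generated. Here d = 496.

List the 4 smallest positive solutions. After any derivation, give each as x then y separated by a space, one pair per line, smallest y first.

4620799 207480
42703566796801 1917446753040
394649197502177907199 17720272078000750440
3647189234337689639247667201 163763630995505661818050080

[22; 3,1,2,4,1,…,1,3,44] for √496; ℓ=16 ⇒ convergent index 15
i=0: a=22 ⇒ p=22, q=1
i=1: a=3 ⇒ p=67, q=3
…
i=3: a=2 ⇒ p=245, q=11
i=4: a=4 ⇒ p=1069, q=48
…
i=6: a=1 ⇒ p=2383, q=107
i=7: a=2 ⇒ p=6080, q=273
i=8: a=2 ⇒ p=14543, q=653
…
i=10: a=1 ⇒ p=49709, q=2232
…
i=12: a=4 ⇒ p=389209, q=17476
i=13: a=2 ⇒ p=863293, q=38763
i=14: a=1 ⇒ p=1252502, q=56239
i=15: a=3 ⇒ p=4620799, q=207480
fundamental: x₁=4620799, y₁=207480  (since 21351783398401 − 496·43047950400 = 1)
k=2:  x_2 = 4620799·4620799+496·207480·207480 = 42703566796801,  y_2 = 4620799·207480+207480·4620799 = 1917446753040
k=3:  x_3 = 4620799·42703566796801+496·207480·1917446753040 = 394649197502177907199,  y_3 = 4620799·1917446753040+207480·42703566796801 = 17720272078000750440
k=4:  x_4 = 4620799·394649197502177907199+496·207480·17720272078000750440 = 3647189234337689639247667201,  y_4 = 4620799·17720272078000750440+207480·394649197502177907199 = 163763630995505661818050080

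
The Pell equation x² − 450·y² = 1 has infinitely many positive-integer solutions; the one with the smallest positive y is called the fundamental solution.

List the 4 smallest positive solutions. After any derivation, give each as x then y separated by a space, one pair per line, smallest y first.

d=450: √d = [21; 4,1,2,4,2,1,4,42] (ℓ=8, even), read p_7/q_7
k=0  a_k=21  p_k/q_k = 21/1
…
k=4  a_k=4  p_k/q_k = 1294/61
…
k=6  a_k=1  p_k/q_k = 4179/197
k=7  a_k=4  p_k/q_k = 19601/924
→ (19601, 924).  Check: 19601²=384199201, 450·924²=384199200, difference 1.
k=2:  x_2 = 19601·19601+450·924·924 = 768398401,  y_2 = 19601·924+924·19601 = 36222648
k=3:  x_3 = 19601·768398401+450·924·36222648 = 30122754096401,  y_3 = 19601·36222648+924·768398401 = 1420000245972
k=4:  x_4 = 19601·30122754096401+450·924·1420000245972 = 1180872205318713601,  y_4 = 19601·1420000245972+924·30122754096401 = 55666849606371696

19601 924
768398401 36222648
30122754096401 1420000245972
1180872205318713601 55666849606371696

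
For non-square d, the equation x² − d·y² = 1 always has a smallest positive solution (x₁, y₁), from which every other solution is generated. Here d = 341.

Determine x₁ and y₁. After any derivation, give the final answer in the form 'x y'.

10626551 575460

√341 → a₀=18, period (2,6,1,8,2,…,6,2,36); ℓ=14 even so k=13
a_0=18:  p_0=18·1+0=18,  q_0=18·0+1=1
a_1=2:  p_1=2·18+1=37,  q_1=2·1+0=2
a_2=6:  p_2=6·37+18=240,  q_2=6·2+1=13
…
a_6=1:  p_6=1·5189+2456=7645,  q_6=1·281+133=414
…
a_8=1:  p_8=1·20479+7645=28124,  q_8=1·1109+414=1523
…
a_10=8:  p_10=8·76727+28124=641940,  q_10=8·4155+1523=34763
…
a_12=6:  p_12=6·718667+641940=4953942,  q_12=6·38918+34763=268271
a_13=2:  p_13=2·4953942+718667=10626551,  q_13=2·268271+38918=575460
(x₁, y₁) = (10626551, 575460);  10626551² − 341·575460² = 1 ✓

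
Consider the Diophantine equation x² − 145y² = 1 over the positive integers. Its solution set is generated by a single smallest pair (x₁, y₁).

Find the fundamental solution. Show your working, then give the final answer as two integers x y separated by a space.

d=145: √d = [12; 24] (ℓ=1, odd), read p_1/q_1
a_0=12:  p_0=12·1+0=12,  q_0=12·0+1=1
a_1=24:  p_1=24·12+1=289,  q_1=24·1+0=24
→ (289, 24).  Check: 289²=83521, 145·24²=83520, difference 1.

289 24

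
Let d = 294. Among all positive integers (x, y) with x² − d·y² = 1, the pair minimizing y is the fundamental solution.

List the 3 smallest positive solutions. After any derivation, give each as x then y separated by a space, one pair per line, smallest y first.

d=294: √d = [17; 6,1,4,1,6,34] (ℓ=6, even), read p_5/q_5
step 0: (17, 1)  from 17·(1,0) + (0,1)
step 1: (103, 6)  from 6·(17,1) + (1,0)
…
step 4: (703, 41)  from 1·(583,34) + (120,7)
step 5: (4801, 280)  from 6·(703,41) + (583,34)
fundamental: x₁=4801, y₁=280  (since 23049601 − 294·78400 = 1)
n=2: (4801,280)∘(4801,280) = (4801·4801+294·280·280, 4801·280+280·4801) = (46099201,2688560)
n=3: (46099201,2688560)∘(4801,280) = (4801·46099201+294·280·2688560, 4801·2688560+280·46099201) = (442644523201,25815552840)

4801 280
46099201 2688560
442644523201 25815552840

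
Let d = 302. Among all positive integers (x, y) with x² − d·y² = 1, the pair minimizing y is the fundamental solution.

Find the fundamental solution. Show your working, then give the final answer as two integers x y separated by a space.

4276623 246092

[17; 2,1,1,1,4,…,1,2,34] for √302; ℓ=16 ⇒ convergent index 15
step 0: (17, 1)  from 17·(1,0) + (0,1)
step 1: (35, 2)  from 2·(17,1) + (1,0)
step 2: (52, 3)  from 1·(35,2) + (17,1)
step 3: (87, 5)  from 1·(52,3) + (35,2)
step 4: (139, 8)  from 1·(87,5) + (52,3)
…
step 6: (1425, 82)  from 2·(643,37) + (139,8)
…
step 8: (34513, 1986)  from 16·(2068,119) + (1425,82)
step 9: (36581, 2105)  from 1·(34513,1986) + (2068,119)
step 10: (107675, 6196)  from 2·(36581,2105) + (34513,1986)
step 11: (467281, 26889)  from 4·(107675,6196) + (36581,2105)
step 12: (574956, 33085)  from 1·(467281,26889) + (107675,6196)
step 13: (1042237, 59974)  from 1·(574956,33085) + (467281,26889)
step 14: (1617193, 93059)  from 1·(1042237,59974) + (574956,33085)
step 15: (4276623, 246092)  from 2·(1617193,93059) + (1042237,59974)
fundamental: x₁=4276623, y₁=246092  (since 18289504284129 − 302·60561272464 = 1)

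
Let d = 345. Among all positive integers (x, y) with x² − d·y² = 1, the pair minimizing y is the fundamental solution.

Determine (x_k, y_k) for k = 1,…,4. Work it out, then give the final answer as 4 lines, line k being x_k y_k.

√345 = [18; 1,1,2,1,6,1,2,1,1,36, …], period ℓ=10 (even) → k=9
k=0  a_k=18  p_k/q_k = 18/1
…
k=4  a_k=1  p_k/q_k = 130/7
k=5  a_k=6  p_k/q_k = 873/47
…
k=8  a_k=1  p_k/q_k = 3882/209
k=9  a_k=1  p_k/q_k = 6761/364
(x₁, y₁) = (6761, 364);  6761² − 345·364² = 1 ✓
k=2:  x_2 = 6761·6761+345·364·364 = 91422241,  y_2 = 6761·364+364·6761 = 4922008
k=3:  x_3 = 6761·91422241+345·364·4922008 = 1236211536041,  y_3 = 6761·4922008+364·91422241 = 66555391812
k=4:  x_4 = 6761·1236211536041+345·364·66555391812 = 16716052298924161,  y_4 = 6761·66555391812+364·1236211536041 = 899962003159856

6761 364
91422241 4922008
1236211536041 66555391812
16716052298924161 899962003159856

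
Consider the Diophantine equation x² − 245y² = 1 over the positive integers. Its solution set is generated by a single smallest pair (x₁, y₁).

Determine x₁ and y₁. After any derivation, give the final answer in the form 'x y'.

[15; 1,1,1,7,6,7,1,1,1,30] for √245; ℓ=10 ⇒ convergent index 9
k=0  a_k=15  p_k/q_k = 15/1
…
k=2  a_k=1  p_k/q_k = 31/2
k=3  a_k=1  p_k/q_k = 47/3
…
k=8  a_k=1  p_k/q_k = 33825/2161
k=9  a_k=1  p_k/q_k = 51841/3312
fundamental: x₁=51841, y₁=3312  (since 2687489281 − 245·10969344 = 1)

51841 3312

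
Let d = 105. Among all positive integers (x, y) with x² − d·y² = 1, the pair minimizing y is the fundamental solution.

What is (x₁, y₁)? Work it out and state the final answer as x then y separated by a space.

√105 → a₀=10, period (4,20); ℓ=2 even so k=1
step 0: (10, 1)  from 10·(1,0) + (0,1)
step 1: (41, 4)  from 4·(10,1) + (1,0)
→ (41, 4).  Check: 41²=1681, 105·4²=1680, difference 1.

41 4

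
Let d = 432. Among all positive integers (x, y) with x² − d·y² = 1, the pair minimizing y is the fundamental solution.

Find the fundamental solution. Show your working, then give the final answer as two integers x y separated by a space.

√432 → a₀=20, period (1,3,1,1,1,3,1,40); ℓ=8 even so k=7
i=0: a=20 ⇒ p=20, q=1
…
i=2: a=3 ⇒ p=83, q=4
i=3: a=1 ⇒ p=104, q=5
…
i=6: a=3 ⇒ p=1060, q=51
i=7: a=1 ⇒ p=1351, q=65
→ (1351, 65).  Check: 1351²=1825201, 432·65²=1825200, difference 1.

1351 65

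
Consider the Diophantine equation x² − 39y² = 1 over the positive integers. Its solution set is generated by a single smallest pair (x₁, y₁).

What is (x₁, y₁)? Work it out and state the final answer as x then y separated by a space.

[6; 4,12] for √39; ℓ=2 ⇒ convergent index 1
k=0  a_k=6  p_k/q_k = 6/1
k=1  a_k=4  p_k/q_k = 25/4
→ (25, 4).  Check: 25²=625, 39·4²=624, difference 1.

25 4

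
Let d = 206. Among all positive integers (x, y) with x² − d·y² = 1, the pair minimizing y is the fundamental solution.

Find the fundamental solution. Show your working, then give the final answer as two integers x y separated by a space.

√206 = [14; 2,1,5,14,5,1,2,28, …], period ℓ=8 (even) → k=7
k=0  a_k=14  p_k/q_k = 14/1
…
k=2  a_k=1  p_k/q_k = 43/3
…
k=4  a_k=14  p_k/q_k = 3459/241
…
k=6  a_k=1  p_k/q_k = 20998/1463
k=7  a_k=2  p_k/q_k = 59535/4148
→ (59535, 4148).  Check: 59535²=3544416225, 206·4148²=3544416224, difference 1.

59535 4148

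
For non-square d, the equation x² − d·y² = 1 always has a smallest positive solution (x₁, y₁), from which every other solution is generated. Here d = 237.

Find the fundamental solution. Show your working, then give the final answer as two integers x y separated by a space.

228151 14820

√237 = [15; 2,1,1,7,10,7,1,1,2,30, …], period ℓ=10 (even) → k=9
a_0=15:  p_0=15·1+0=15,  q_0=15·0+1=1
…
a_2=1:  p_2=1·31+15=46,  q_2=1·2+1=3
a_3=1:  p_3=1·46+31=77,  q_3=1·3+2=5
a_4=7:  p_4=7·77+46=585,  q_4=7·5+3=38
a_5=10:  p_5=10·585+77=5927,  q_5=10·38+5=385
a_6=7:  p_6=7·5927+585=42074,  q_6=7·385+38=2733
a_7=1:  p_7=1·42074+5927=48001,  q_7=1·2733+385=3118
a_8=1:  p_8=1·48001+42074=90075,  q_8=1·3118+2733=5851
a_9=2:  p_9=2·90075+48001=228151,  q_9=2·5851+3118=14820
fundamental: x₁=228151, y₁=14820  (since 52052878801 − 237·219632400 = 1)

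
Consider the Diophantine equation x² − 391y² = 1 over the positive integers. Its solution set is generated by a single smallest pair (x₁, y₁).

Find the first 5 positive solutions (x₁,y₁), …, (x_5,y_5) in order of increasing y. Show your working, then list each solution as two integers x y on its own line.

√391 → a₀=19, period (1,3,2,2,1,…,3,1,38); ℓ=16 even so k=15
step 0: (19, 1)  from 19·(1,0) + (0,1)
step 1: (20, 1)  from 1·(19,1) + (1,0)
step 2: (79, 4)  from 3·(20,1) + (19,1)
…
step 4: (435, 22)  from 2·(178,9) + (79,4)
…
step 7: (2709, 137)  from 2·(1048,53) + (613,31)
…
step 9: (107747, 5449)  from 2·(52519,2656) + (2709,137)
…
step 11: (268013, 13554)  from 1·(160266,8105) + (107747,5449)
step 12: (696292, 35213)  from 2·(268013,13554) + (160266,8105)
step 13: (1660597, 83980)  from 2·(696292,35213) + (268013,13554)
step 14: (5678083, 287153)  from 3·(1660597,83980) + (696292,35213)
step 15: (7338680, 371133)  from 1·(5678083,287153) + (1660597,83980)
→ (7338680, 371133).  Check: 7338680²=53856224142400, 391·371133²=53856224142399, difference 1.
n=2: (7338680,371133)∘(7338680,371133) = (7338680·7338680+391·371133·371133, 7338680·371133+371133·7338680) = (107712448284799,5447252648880)
n=3: (107712448284799,5447252648880)∘(7338680,371133) = (7338680·107712448284799+391·371133·5447252648880, 7338680·5447252648880+371133·107712448284799) = (1580934379957370111960,79951288138564985667)
n=4: (1580934379957370111960,79951288138564985667)∘(7338680,371133) = (7338680·1580934379957370111960+391·371133·79951288138564985667, 7338680·79951288138564985667+371133·1580934379957370111960) = (23203943031010998074028940801,1173473838473442730776750240)
n=5: (23203943031010998074028940801,1173473838473442730776750240)∘(7338680,371133) = (7338680·23203943031010998074028940801+391·371133·1173473838473442730776750240, 7338680·1173473838473442730776750240+371133·23203943031010998074028940801) = (340572625285638001757449457184853400,17223497977856489447705304337580733)

7338680 371133
107712448284799 5447252648880
1580934379957370111960 79951288138564985667
23203943031010998074028940801 1173473838473442730776750240
340572625285638001757449457184853400 17223497977856489447705304337580733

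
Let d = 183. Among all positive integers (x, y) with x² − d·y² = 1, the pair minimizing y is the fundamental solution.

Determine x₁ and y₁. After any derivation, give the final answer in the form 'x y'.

487 36

√183 = [13; 1,1,8,1,1,26, …], period ℓ=6 (even) → k=5
i=0: a=13 ⇒ p=13, q=1
i=1: a=1 ⇒ p=14, q=1
i=2: a=1 ⇒ p=27, q=2
…
i=4: a=1 ⇒ p=257, q=19
i=5: a=1 ⇒ p=487, q=36
→ (487, 36).  Check: 487²=237169, 183·36²=237168, difference 1.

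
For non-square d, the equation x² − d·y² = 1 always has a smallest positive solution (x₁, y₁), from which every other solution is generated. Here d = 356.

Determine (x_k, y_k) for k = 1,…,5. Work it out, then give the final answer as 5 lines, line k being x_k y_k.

√356 → a₀=18, period (1,6,1,1,2,…,6,1,36); ℓ=14 even so k=13
a_0=18:  p_0=18·1+0=18,  q_0=18·0+1=1
a_1=1:  p_1=1·18+1=19,  q_1=1·1+0=1
…
a_6=1:  p_6=1·717+283=1000,  q_6=1·38+15=53
…
a_8=1:  p_8=1·8717+1000=9717,  q_8=1·462+53=515
…
a_10=1:  p_10=1·28151+9717=37868,  q_10=1·1492+515=2007
…
a_12=6:  p_12=6·66019+37868=433982,  q_12=6·3499+2007=23001
a_13=1:  p_13=1·433982+66019=500001,  q_13=1·23001+3499=26500
→ (500001, 26500).  Check: 500001²=250001000001, 356·26500²=250001000000, difference 1.
k=2:  x_2 = 500001·500001+356·26500·26500 = 500002000001,  y_2 = 500001·26500+26500·500001 = 26500053000
k=3:  x_3 = 500001·500002000001+356·26500·26500053000 = 500003000004500001,  y_3 = 500001·26500053000+26500·500002000001 = 26500106000079500
k=4:  x_4 = 500001·500003000004500001+356·26500·26500106000079500 = 500004000010000008000001,  y_4 = 500001·26500106000079500+26500·500003000004500001 = 26500159000265000106000
k=5:  x_5 = 500001·500004000010000008000001+356·26500·26500159000265000106000 = 500005000017500025000012500001,  y_5 = 500001·26500159000265000106000+26500·500004000010000008000001 = 26500212000556500530000132500

500001 26500
500002000001 26500053000
500003000004500001 26500106000079500
500004000010000008000001 26500159000265000106000
500005000017500025000012500001 26500212000556500530000132500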